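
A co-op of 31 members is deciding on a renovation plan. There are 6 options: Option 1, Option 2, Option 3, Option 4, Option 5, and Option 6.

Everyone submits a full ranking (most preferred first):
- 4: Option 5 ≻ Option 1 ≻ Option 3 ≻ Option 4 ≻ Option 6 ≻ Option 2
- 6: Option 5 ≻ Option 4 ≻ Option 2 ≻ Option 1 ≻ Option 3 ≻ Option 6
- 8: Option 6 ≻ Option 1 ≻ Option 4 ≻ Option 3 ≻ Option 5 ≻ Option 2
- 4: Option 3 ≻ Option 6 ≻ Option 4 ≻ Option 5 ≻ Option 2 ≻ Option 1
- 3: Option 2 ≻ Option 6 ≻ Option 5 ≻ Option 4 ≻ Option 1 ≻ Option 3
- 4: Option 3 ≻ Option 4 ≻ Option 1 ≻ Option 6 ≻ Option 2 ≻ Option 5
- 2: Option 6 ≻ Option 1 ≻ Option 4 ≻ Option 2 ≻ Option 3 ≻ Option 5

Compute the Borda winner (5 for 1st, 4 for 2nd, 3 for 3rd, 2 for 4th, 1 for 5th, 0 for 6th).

Option 4

Option 1: 4×4 + 6×2 + 8×4 + 4×0 + 3×1 + 4×3 + 2×4 = 83
Option 2: 4×0 + 6×3 + 8×0 + 4×1 + 3×5 + 4×1 + 2×2 = 45
Option 3: 4×3 + 6×1 + 8×2 + 4×5 + 3×0 + 4×5 + 2×1 = 76
Option 4: 4×2 + 6×4 + 8×3 + 4×3 + 3×2 + 4×4 + 2×3 = 96
Option 5: 4×5 + 6×5 + 8×1 + 4×2 + 3×3 + 4×0 + 2×0 = 75
Option 6: 4×1 + 6×0 + 8×5 + 4×4 + 3×4 + 4×2 + 2×5 = 90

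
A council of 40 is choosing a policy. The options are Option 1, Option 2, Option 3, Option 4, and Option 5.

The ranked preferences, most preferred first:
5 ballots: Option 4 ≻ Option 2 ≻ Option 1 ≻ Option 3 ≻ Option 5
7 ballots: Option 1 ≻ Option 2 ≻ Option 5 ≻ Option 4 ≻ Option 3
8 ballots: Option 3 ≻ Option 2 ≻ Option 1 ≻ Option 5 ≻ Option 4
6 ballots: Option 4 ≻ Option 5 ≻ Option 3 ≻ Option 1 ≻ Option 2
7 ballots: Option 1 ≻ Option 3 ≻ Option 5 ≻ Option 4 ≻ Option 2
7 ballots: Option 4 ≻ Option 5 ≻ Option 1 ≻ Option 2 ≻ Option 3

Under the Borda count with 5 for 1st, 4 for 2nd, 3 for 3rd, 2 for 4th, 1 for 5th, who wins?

Option 1

Option 1: 5×3 + 7×5 + 8×3 + 6×2 + 7×5 + 7×3 = 142
Option 2: 5×4 + 7×4 + 8×4 + 6×1 + 7×1 + 7×2 = 107
Option 3: 5×2 + 7×1 + 8×5 + 6×3 + 7×4 + 7×1 = 110
Option 4: 5×5 + 7×2 + 8×1 + 6×5 + 7×2 + 7×5 = 126
Option 5: 5×1 + 7×3 + 8×2 + 6×4 + 7×3 + 7×4 = 115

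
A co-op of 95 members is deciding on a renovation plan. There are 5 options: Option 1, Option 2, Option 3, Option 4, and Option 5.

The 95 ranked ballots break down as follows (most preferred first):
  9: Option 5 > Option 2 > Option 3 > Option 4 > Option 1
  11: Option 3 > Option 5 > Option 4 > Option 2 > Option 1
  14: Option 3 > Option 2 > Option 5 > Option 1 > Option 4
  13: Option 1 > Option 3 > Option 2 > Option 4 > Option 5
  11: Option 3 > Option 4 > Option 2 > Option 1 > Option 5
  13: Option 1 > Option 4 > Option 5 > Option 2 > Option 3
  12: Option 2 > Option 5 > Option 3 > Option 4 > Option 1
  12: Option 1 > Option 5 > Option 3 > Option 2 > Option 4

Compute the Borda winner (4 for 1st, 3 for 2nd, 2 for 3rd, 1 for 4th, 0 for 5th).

Option 3

Option 1: 9×0 + 11×0 + 14×1 + 13×4 + 11×1 + 13×4 + 12×0 + 12×4 = 177
Option 2: 9×3 + 11×1 + 14×3 + 13×2 + 11×2 + 13×1 + 12×4 + 12×1 = 201
Option 3: 9×2 + 11×4 + 14×4 + 13×3 + 11×4 + 13×0 + 12×2 + 12×2 = 249
Option 4: 9×1 + 11×2 + 14×0 + 13×1 + 11×3 + 13×3 + 12×1 + 12×0 = 128
Option 5: 9×4 + 11×3 + 14×2 + 13×0 + 11×0 + 13×2 + 12×3 + 12×3 = 195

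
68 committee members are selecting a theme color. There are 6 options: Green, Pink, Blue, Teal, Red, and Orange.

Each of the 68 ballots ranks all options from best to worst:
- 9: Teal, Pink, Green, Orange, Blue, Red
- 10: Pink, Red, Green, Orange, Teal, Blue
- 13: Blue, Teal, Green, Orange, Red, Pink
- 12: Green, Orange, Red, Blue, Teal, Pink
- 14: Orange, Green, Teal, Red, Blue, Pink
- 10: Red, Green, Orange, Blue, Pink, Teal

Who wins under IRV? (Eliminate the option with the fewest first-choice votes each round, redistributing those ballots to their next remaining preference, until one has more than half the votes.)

Round 1: Green 12, Pink 10, Blue 13, Teal 9, Red 10, Orange 14. Teal eliminated.
Round 2: Green 12, Pink 19, Blue 13, Red 10, Orange 14. Red eliminated.
Round 3: Green 22, Pink 19, Blue 13, Orange 14. Blue eliminated.
Round 4: Green 35, Pink 19, Orange 14. Green has a majority (≥35).

Green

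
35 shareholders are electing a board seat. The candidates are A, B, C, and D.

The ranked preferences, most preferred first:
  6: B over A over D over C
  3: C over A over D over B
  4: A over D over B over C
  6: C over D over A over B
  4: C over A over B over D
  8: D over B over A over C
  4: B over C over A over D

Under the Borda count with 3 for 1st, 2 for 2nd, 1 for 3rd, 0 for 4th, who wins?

A: 6×2 + 3×2 + 4×3 + 6×1 + 4×2 + 8×1 + 4×1 = 56
B: 6×3 + 3×0 + 4×1 + 6×0 + 4×1 + 8×2 + 4×3 = 54
C: 6×0 + 3×3 + 4×0 + 6×3 + 4×3 + 8×0 + 4×2 = 47
D: 6×1 + 3×1 + 4×2 + 6×2 + 4×0 + 8×3 + 4×0 = 53

A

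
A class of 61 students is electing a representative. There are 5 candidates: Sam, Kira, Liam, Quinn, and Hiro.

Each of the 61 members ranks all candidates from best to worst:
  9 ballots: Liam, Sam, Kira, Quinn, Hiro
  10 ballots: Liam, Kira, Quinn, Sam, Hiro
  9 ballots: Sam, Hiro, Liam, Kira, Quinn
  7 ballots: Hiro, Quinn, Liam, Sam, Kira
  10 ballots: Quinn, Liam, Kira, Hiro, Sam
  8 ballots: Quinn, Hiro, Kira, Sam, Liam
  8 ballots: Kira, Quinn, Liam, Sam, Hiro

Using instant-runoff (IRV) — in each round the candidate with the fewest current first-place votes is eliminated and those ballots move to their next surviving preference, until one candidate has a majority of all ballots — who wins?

Round 1: Sam 9, Kira 8, Liam 19, Quinn 18, Hiro 7. Hiro eliminated.
Round 2: Sam 9, Kira 8, Liam 19, Quinn 25. Kira eliminated.
Round 3: Sam 9, Liam 19, Quinn 33. Quinn has a majority (≥31).

Quinn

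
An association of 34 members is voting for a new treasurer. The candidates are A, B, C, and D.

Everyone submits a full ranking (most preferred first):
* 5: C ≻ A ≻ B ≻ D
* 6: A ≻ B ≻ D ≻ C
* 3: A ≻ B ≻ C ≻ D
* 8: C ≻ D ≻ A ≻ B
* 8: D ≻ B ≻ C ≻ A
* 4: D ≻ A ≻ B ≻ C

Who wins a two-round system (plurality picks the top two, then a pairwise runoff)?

D

Round 1 first-place votes: A 9, B 0, C 13, D 12. C and D advance.
Runoff: C is ranked above D on 16 ballots, D above C on 18.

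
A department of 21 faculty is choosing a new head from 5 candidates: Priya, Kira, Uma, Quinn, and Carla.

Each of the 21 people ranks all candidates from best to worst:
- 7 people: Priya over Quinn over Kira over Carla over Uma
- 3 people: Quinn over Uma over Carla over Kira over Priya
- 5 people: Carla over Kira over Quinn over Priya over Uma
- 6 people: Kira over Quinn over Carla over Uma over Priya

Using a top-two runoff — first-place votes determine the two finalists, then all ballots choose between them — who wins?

Round 1 first-place votes: Priya 7, Kira 6, Uma 0, Quinn 3, Carla 5. Priya and Kira advance.
Runoff: Priya is ranked above Kira on 7 ballots, Kira above Priya on 14.

Kira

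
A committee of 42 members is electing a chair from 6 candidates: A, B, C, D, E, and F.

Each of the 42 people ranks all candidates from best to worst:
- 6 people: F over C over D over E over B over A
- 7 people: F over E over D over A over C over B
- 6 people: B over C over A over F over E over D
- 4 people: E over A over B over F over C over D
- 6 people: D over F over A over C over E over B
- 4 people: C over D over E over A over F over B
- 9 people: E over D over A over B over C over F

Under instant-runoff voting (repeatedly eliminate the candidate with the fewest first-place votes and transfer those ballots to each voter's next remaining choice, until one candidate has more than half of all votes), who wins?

Round 1: A 0, B 6, C 4, D 6, E 13, F 13. A eliminated.
Round 2: B 6, C 4, D 6, E 13, F 13. C eliminated.
Round 3: B 6, D 10, E 13, F 13. B eliminated.
Round 4: D 10, E 13, F 19. D eliminated.
Round 5: E 17, F 25. F has a majority (≥22).

F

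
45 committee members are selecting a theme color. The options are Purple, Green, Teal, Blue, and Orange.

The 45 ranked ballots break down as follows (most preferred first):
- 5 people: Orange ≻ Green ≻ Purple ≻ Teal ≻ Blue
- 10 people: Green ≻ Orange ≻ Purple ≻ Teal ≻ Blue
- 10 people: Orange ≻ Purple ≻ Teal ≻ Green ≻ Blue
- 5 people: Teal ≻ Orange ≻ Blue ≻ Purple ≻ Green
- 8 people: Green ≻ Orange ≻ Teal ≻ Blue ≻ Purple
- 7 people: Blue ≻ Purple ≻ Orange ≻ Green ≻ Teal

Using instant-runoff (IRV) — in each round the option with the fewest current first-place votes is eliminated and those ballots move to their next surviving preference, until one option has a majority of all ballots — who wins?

Round 1: Purple 0, Green 18, Teal 5, Blue 7, Orange 15. Purple eliminated.
Round 2: Green 18, Teal 5, Blue 7, Orange 15. Teal eliminated.
Round 3: Green 18, Blue 7, Orange 20. Blue eliminated.
Round 4: Green 18, Orange 27. Orange has a majority (≥23).

Orange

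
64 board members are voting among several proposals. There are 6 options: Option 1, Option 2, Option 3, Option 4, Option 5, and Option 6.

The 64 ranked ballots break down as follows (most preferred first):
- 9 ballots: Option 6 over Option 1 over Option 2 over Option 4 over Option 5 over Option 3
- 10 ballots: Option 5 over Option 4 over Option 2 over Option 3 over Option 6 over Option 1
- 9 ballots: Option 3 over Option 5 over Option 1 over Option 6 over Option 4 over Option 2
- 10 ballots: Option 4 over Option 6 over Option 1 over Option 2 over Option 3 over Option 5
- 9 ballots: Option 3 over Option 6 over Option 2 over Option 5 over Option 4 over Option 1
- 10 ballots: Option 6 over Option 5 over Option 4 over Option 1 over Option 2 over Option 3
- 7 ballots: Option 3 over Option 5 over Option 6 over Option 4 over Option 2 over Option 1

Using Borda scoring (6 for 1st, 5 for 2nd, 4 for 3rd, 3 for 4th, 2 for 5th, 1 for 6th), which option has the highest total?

Option 6

Option 1: 9×5 + 10×1 + 9×4 + 10×4 + 9×1 + 10×3 + 7×1 = 177
Option 2: 9×4 + 10×4 + 9×1 + 10×3 + 9×4 + 10×2 + 7×2 = 185
Option 3: 9×1 + 10×3 + 9×6 + 10×2 + 9×6 + 10×1 + 7×6 = 219
Option 4: 9×3 + 10×5 + 9×2 + 10×6 + 9×2 + 10×4 + 7×3 = 234
Option 5: 9×2 + 10×6 + 9×5 + 10×1 + 9×3 + 10×5 + 7×5 = 245
Option 6: 9×6 + 10×2 + 9×3 + 10×5 + 9×5 + 10×6 + 7×4 = 284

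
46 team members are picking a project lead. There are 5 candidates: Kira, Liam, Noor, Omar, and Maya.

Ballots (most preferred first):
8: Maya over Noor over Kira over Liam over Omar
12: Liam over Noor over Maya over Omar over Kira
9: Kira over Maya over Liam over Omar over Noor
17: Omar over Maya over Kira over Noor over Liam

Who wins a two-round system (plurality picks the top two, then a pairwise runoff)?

Liam

Round 1 first-place votes: Kira 9, Liam 12, Noor 0, Omar 17, Maya 8. Omar and Liam advance.
Runoff: Omar is ranked above Liam on 17 ballots, Liam above Omar on 29.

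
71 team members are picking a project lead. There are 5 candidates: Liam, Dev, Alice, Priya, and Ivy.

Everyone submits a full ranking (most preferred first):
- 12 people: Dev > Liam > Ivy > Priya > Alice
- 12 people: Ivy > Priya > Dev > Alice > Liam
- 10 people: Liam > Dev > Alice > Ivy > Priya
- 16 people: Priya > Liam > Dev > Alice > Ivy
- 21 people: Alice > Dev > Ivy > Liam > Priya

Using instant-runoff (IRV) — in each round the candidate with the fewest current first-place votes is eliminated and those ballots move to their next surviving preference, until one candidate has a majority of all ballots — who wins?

Dev

Round 1: Liam 10, Dev 12, Alice 21, Priya 16, Ivy 12. Liam eliminated.
Round 2: Dev 22, Alice 21, Priya 16, Ivy 12. Ivy eliminated.
Round 3: Dev 22, Alice 21, Priya 28. Alice eliminated.
Round 4: Dev 43, Priya 28. Dev has a majority (≥36).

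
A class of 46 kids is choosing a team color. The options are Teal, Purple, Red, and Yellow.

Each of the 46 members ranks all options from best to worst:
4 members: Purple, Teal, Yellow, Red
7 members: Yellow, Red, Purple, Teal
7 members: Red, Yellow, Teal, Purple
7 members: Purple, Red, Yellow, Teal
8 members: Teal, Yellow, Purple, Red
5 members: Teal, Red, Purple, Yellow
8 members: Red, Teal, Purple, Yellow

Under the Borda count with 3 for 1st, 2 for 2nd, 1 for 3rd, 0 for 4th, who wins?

Red

Teal: 4×2 + 7×0 + 7×1 + 7×0 + 8×3 + 5×3 + 8×2 = 70
Purple: 4×3 + 7×1 + 7×0 + 7×3 + 8×1 + 5×1 + 8×1 = 61
Red: 4×0 + 7×2 + 7×3 + 7×2 + 8×0 + 5×2 + 8×3 = 83
Yellow: 4×1 + 7×3 + 7×2 + 7×1 + 8×2 + 5×0 + 8×0 = 62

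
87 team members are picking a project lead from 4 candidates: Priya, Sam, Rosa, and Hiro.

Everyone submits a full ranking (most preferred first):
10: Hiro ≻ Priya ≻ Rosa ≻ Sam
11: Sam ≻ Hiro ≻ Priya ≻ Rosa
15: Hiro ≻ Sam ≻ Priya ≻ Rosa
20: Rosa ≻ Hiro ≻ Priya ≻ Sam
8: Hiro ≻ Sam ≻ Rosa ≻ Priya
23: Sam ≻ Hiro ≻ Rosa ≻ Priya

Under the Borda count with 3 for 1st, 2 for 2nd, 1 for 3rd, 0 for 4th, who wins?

Hiro

Priya: 10×2 + 11×1 + 15×1 + 20×1 + 8×0 + 23×0 = 66
Sam: 10×0 + 11×3 + 15×2 + 20×0 + 8×2 + 23×3 = 148
Rosa: 10×1 + 11×0 + 15×0 + 20×3 + 8×1 + 23×1 = 101
Hiro: 10×3 + 11×2 + 15×3 + 20×2 + 8×3 + 23×2 = 207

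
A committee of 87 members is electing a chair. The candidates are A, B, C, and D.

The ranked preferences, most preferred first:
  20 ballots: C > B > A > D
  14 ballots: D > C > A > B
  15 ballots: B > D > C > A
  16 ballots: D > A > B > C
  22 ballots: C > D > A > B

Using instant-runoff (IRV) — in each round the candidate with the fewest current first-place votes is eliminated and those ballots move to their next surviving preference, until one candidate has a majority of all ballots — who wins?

Round 1: A 0, B 15, C 42, D 30. A eliminated.
Round 2: B 15, C 42, D 30. B eliminated.
Round 3: C 42, D 45. D has a majority (≥44).

D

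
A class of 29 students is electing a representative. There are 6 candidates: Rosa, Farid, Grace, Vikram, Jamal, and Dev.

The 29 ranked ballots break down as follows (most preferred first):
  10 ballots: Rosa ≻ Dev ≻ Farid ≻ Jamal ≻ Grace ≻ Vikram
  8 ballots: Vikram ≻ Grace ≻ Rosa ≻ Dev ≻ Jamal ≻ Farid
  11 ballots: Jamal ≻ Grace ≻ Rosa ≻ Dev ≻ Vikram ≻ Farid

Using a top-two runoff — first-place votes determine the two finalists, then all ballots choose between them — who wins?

Rosa

Round 1 first-place votes: Rosa 10, Farid 0, Grace 0, Vikram 8, Jamal 11, Dev 0. Jamal and Rosa advance.
Runoff: Jamal is ranked above Rosa on 11 ballots, Rosa above Jamal on 18.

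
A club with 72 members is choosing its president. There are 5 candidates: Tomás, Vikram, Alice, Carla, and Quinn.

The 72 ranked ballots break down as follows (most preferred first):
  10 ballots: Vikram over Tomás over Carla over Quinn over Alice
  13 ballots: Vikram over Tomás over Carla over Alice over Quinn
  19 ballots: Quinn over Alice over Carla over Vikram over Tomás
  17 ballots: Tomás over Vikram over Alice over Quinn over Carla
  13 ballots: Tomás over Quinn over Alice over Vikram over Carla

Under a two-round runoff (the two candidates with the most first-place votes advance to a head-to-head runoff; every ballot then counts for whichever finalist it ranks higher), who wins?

Vikram

Round 1 first-place votes: Tomás 30, Vikram 23, Alice 0, Carla 0, Quinn 19. Tomás and Vikram advance.
Runoff: Tomás is ranked above Vikram on 30 ballots, Vikram above Tomás on 42.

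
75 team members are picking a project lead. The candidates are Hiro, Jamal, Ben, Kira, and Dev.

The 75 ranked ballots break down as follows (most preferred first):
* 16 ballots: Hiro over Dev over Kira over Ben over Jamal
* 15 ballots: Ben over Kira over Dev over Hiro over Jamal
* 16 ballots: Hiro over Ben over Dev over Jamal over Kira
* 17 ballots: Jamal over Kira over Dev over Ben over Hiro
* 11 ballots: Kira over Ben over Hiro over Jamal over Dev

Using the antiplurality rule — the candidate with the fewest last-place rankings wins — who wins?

Last-place votes: Hiro 17, Jamal 31, Ben 0, Kira 16, Dev 11.

Ben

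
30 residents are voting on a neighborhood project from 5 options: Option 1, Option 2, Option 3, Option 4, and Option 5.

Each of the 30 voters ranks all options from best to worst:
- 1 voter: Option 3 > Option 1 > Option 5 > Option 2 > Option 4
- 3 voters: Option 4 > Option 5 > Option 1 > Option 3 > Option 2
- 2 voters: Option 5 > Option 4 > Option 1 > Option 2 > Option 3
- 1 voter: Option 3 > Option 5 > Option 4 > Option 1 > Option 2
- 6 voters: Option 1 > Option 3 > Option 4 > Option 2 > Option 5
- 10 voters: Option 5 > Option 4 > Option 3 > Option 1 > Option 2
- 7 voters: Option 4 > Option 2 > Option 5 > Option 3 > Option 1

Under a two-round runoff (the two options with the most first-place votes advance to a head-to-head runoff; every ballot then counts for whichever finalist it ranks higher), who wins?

Option 4

Round 1 first-place votes: Option 1 6, Option 2 0, Option 3 2, Option 4 10, Option 5 12. Option 5 and Option 4 advance.
Runoff: Option 5 is ranked above Option 4 on 14 ballots, Option 4 above Option 5 on 16.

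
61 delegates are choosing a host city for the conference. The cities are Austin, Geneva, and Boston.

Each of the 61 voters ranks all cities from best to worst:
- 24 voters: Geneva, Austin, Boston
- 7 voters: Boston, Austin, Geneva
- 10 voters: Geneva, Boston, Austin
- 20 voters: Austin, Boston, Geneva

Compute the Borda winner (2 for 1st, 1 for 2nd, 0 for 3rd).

Austin: 24×1 + 7×1 + 10×0 + 20×2 = 71
Geneva: 24×2 + 7×0 + 10×2 + 20×0 = 68
Boston: 24×0 + 7×2 + 10×1 + 20×1 = 44

Austin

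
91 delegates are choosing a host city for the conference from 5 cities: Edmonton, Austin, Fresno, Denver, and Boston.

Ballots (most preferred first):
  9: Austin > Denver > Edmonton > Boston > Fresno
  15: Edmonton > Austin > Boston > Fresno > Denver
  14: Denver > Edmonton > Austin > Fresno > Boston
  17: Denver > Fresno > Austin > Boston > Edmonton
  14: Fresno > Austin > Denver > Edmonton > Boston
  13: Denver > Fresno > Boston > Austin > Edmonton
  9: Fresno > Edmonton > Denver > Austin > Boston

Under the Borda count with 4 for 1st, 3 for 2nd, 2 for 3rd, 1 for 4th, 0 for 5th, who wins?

Edmonton: 9×2 + 15×4 + 14×3 + 17×0 + 14×1 + 13×0 + 9×3 = 161
Austin: 9×4 + 15×3 + 14×2 + 17×2 + 14×3 + 13×1 + 9×1 = 207
Fresno: 9×0 + 15×1 + 14×1 + 17×3 + 14×4 + 13×3 + 9×4 = 211
Denver: 9×3 + 15×0 + 14×4 + 17×4 + 14×2 + 13×4 + 9×2 = 249
Boston: 9×1 + 15×2 + 14×0 + 17×1 + 14×0 + 13×2 + 9×0 = 82

Denver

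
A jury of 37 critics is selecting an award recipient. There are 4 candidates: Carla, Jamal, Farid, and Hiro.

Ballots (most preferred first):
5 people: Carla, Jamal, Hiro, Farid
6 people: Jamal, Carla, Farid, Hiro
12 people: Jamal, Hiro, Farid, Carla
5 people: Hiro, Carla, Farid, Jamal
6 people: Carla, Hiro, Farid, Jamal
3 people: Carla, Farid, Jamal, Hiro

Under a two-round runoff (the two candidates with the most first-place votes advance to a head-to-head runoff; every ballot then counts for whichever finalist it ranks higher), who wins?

Carla

Round 1 first-place votes: Carla 14, Jamal 18, Farid 0, Hiro 5. Jamal and Carla advance.
Runoff: Jamal is ranked above Carla on 18 ballots, Carla above Jamal on 19.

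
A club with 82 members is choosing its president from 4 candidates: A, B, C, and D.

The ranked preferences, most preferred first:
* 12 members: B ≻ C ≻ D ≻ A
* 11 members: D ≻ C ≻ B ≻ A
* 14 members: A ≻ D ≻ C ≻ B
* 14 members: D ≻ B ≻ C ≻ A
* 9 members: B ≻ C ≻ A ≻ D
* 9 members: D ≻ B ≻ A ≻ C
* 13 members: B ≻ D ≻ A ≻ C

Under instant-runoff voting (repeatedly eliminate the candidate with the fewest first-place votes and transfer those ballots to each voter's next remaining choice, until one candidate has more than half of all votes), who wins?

Round 1: A 14, B 34, C 0, D 34. C eliminated.
Round 2: A 14, B 34, D 34. A eliminated.
Round 3: B 34, D 48. D has a majority (≥42).

D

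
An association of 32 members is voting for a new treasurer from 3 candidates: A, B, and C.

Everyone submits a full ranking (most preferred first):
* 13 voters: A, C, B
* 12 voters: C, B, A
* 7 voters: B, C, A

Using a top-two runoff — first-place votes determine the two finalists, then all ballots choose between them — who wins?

C

Round 1 first-place votes: A 13, B 7, C 12. A and C advance.
Runoff: A is ranked above C on 13 ballots, C above A on 19.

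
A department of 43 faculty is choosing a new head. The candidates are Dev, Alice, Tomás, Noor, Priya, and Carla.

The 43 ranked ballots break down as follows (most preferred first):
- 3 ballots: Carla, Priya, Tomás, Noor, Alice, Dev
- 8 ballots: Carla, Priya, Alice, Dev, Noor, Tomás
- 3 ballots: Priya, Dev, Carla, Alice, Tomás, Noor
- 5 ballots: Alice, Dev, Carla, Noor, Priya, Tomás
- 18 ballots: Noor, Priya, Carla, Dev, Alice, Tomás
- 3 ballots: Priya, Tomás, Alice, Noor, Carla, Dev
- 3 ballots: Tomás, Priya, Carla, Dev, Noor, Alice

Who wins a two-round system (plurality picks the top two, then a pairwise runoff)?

Round 1 first-place votes: Dev 0, Alice 5, Tomás 3, Noor 18, Priya 6, Carla 11. Noor and Carla advance.
Runoff: Noor is ranked above Carla on 21 ballots, Carla above Noor on 22.

Carla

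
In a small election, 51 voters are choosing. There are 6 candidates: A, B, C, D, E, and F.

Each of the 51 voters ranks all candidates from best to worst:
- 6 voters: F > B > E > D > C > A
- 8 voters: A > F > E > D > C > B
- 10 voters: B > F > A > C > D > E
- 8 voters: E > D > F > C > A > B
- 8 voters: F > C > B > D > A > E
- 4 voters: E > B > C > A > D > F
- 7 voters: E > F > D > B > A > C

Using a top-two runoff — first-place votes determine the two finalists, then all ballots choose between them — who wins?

F

Round 1 first-place votes: A 8, B 10, C 0, D 0, E 19, F 14. E and F advance.
Runoff: E is ranked above F on 19 ballots, F above E on 32.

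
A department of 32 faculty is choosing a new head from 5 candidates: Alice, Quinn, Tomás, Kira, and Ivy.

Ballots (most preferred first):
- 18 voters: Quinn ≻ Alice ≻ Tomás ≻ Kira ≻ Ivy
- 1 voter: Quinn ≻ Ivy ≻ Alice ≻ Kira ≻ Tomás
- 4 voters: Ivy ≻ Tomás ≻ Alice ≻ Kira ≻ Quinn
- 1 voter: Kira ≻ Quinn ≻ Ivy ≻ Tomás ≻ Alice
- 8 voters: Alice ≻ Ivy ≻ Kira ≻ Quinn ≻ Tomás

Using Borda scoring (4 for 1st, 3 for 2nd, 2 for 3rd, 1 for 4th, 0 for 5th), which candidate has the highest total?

Alice

Alice: 18×3 + 1×2 + 4×2 + 1×0 + 8×4 = 96
Quinn: 18×4 + 1×4 + 4×0 + 1×3 + 8×1 = 87
Tomás: 18×2 + 1×0 + 4×3 + 1×1 + 8×0 = 49
Kira: 18×1 + 1×1 + 4×1 + 1×4 + 8×2 = 43
Ivy: 18×0 + 1×3 + 4×4 + 1×2 + 8×3 = 45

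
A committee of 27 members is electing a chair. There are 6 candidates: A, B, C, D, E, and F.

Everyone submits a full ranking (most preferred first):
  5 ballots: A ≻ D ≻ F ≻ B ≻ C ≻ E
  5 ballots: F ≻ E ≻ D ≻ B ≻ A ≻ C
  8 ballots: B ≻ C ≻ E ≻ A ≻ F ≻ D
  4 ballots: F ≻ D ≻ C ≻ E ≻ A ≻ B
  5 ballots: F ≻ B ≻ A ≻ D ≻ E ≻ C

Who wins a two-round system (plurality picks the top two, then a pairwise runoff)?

Round 1 first-place votes: A 5, B 8, C 0, D 0, E 0, F 14. F and B advance.
Runoff: F is ranked above B on 19 ballots, B above F on 8.

F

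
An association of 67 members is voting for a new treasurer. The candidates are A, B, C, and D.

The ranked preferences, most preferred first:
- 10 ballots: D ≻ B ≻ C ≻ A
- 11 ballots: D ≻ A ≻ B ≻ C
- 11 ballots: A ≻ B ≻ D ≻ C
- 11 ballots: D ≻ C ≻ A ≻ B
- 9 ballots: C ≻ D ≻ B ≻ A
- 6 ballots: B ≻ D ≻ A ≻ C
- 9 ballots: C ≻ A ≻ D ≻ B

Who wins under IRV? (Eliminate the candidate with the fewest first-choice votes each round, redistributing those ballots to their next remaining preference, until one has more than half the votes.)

Round 1: A 11, B 6, C 18, D 32. B eliminated.
Round 2: A 11, C 18, D 38. D has a majority (≥34).

D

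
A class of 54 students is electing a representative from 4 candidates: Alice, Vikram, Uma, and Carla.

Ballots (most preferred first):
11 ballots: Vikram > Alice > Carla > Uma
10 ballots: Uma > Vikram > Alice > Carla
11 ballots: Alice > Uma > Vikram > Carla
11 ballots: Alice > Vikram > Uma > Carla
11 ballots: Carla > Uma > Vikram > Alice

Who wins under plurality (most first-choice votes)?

First-place votes: Alice 22, Vikram 11, Uma 10, Carla 11.

Alice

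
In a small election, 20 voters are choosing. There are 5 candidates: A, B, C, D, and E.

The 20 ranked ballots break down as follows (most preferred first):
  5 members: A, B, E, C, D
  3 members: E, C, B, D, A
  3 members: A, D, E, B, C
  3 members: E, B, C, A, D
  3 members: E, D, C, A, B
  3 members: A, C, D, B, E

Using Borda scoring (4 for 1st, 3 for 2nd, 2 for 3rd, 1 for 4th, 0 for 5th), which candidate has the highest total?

E

A: 5×4 + 3×0 + 3×4 + 3×1 + 3×1 + 3×4 = 50
B: 5×3 + 3×2 + 3×1 + 3×3 + 3×0 + 3×1 = 36
C: 5×1 + 3×3 + 3×0 + 3×2 + 3×2 + 3×3 = 35
D: 5×0 + 3×1 + 3×3 + 3×0 + 3×3 + 3×2 = 27
E: 5×2 + 3×4 + 3×2 + 3×4 + 3×4 + 3×0 = 52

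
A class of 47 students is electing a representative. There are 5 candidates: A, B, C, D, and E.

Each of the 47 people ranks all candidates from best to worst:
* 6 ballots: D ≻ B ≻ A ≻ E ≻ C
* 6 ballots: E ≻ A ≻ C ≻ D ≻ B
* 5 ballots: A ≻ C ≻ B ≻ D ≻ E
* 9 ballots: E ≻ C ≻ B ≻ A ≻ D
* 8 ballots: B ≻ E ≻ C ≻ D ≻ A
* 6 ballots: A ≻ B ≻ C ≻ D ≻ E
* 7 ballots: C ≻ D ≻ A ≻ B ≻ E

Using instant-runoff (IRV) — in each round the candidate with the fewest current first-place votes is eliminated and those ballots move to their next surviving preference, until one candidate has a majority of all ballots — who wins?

Round 1: A 11, B 8, C 7, D 6, E 15. D eliminated.
Round 2: A 11, B 14, C 7, E 15. C eliminated.
Round 3: A 18, B 14, E 15. B eliminated.
Round 4: A 24, E 23. A has a majority (≥24).

A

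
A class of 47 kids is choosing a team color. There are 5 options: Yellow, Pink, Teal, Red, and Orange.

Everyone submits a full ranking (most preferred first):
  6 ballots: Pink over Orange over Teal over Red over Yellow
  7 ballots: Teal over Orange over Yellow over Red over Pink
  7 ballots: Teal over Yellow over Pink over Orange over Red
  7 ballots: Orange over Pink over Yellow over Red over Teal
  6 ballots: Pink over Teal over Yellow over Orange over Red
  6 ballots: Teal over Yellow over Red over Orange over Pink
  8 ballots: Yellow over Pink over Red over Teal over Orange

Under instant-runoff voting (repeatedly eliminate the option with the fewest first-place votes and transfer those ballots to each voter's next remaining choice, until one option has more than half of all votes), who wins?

Pink

Round 1: Yellow 8, Pink 12, Teal 20, Red 0, Orange 7. Red eliminated.
Round 2: Yellow 8, Pink 12, Teal 20, Orange 7. Orange eliminated.
Round 3: Yellow 8, Pink 19, Teal 20. Yellow eliminated.
Round 4: Pink 27, Teal 20. Pink has a majority (≥24).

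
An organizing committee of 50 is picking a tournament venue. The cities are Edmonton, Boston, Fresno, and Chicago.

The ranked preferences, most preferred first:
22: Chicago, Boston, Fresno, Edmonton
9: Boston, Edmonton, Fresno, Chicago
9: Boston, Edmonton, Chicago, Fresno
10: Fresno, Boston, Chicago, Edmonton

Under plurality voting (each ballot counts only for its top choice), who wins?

First-place votes: Edmonton 0, Boston 18, Fresno 10, Chicago 22.

Chicago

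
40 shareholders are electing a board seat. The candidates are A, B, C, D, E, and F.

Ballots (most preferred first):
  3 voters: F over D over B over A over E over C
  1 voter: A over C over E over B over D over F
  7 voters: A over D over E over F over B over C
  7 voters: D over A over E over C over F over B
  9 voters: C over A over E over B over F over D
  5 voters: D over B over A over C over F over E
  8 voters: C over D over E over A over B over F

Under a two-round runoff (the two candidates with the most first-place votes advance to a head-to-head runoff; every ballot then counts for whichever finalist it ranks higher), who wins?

D

Round 1 first-place votes: A 8, B 0, C 17, D 12, E 0, F 3. C and D advance.
Runoff: C is ranked above D on 18 ballots, D above C on 22.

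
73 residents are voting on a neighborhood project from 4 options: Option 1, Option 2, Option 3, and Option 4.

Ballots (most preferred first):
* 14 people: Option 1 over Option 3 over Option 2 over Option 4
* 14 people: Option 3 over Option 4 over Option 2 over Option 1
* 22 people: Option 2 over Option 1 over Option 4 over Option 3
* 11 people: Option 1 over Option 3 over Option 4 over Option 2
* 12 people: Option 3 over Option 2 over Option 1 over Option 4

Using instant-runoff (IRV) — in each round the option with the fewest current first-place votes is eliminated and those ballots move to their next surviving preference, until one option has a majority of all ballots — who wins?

Round 1: Option 1 25, Option 2 22, Option 3 26, Option 4 0. Option 4 eliminated.
Round 2: Option 1 25, Option 2 22, Option 3 26. Option 2 eliminated.
Round 3: Option 1 47, Option 3 26. Option 1 has a majority (≥37).

Option 1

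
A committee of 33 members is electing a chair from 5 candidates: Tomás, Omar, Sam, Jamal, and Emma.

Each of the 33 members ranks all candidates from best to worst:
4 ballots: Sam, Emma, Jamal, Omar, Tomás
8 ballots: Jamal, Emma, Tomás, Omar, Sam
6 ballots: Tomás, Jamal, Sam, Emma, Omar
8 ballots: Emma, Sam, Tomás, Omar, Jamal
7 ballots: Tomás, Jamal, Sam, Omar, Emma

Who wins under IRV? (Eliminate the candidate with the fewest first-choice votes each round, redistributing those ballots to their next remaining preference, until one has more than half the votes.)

Round 1: Tomás 13, Omar 0, Sam 4, Jamal 8, Emma 8. Omar eliminated.
Round 2: Tomás 13, Sam 4, Jamal 8, Emma 8. Sam eliminated.
Round 3: Tomás 13, Jamal 8, Emma 12. Jamal eliminated.
Round 4: Tomás 13, Emma 20. Emma has a majority (≥17).

Emma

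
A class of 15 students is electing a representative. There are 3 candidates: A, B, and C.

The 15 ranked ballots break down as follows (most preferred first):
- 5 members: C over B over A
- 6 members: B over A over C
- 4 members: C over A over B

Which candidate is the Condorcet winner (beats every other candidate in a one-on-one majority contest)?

C vs A: 9–6
C vs B: 9–6
C beats every other candidate.

C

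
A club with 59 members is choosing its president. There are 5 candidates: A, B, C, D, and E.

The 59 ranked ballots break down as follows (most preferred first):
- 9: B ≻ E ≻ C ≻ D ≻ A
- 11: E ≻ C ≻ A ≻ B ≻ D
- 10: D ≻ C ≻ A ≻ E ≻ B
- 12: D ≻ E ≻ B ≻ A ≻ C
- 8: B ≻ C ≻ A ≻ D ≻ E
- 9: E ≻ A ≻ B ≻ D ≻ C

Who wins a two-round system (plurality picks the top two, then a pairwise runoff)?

Round 1 first-place votes: A 0, B 17, C 0, D 22, E 20. D and E advance.
Runoff: D is ranked above E on 30 ballots, E above D on 29.

D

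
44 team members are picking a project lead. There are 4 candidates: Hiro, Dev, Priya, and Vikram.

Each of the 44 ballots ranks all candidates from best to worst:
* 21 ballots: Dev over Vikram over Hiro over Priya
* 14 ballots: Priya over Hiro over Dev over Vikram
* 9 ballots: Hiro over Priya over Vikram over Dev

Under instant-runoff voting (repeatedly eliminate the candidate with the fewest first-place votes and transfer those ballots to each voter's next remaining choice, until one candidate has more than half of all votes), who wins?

Priya

Round 1: Hiro 9, Dev 21, Priya 14, Vikram 0. Vikram eliminated.
Round 2: Hiro 9, Dev 21, Priya 14. Hiro eliminated.
Round 3: Dev 21, Priya 23. Priya has a majority (≥23).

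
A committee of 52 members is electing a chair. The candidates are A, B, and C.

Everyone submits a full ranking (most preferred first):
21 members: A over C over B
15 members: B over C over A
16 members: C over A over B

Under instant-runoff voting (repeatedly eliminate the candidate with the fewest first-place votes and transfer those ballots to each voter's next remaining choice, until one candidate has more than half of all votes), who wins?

C

Round 1: A 21, B 15, C 16. B eliminated.
Round 2: A 21, C 31. C has a majority (≥27).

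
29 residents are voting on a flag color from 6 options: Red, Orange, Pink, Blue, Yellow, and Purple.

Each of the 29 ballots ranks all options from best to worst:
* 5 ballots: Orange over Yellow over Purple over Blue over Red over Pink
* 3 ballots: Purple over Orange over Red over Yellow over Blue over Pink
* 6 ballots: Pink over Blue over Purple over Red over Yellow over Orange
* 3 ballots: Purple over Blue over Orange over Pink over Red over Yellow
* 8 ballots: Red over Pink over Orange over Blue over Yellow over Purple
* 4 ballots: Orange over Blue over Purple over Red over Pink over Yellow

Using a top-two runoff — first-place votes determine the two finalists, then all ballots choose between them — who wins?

Orange

Round 1 first-place votes: Red 8, Orange 9, Pink 6, Blue 0, Yellow 0, Purple 6. Orange and Red advance.
Runoff: Orange is ranked above Red on 15 ballots, Red above Orange on 14.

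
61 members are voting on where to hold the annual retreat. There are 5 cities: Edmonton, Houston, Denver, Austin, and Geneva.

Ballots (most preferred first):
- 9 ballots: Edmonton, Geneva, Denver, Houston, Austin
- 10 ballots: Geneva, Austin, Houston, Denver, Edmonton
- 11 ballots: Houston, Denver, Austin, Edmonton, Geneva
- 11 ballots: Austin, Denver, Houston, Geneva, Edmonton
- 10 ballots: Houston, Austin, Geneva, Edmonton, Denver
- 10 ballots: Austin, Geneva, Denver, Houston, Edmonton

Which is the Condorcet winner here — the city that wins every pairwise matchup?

Austin vs Edmonton: 52–9
Austin vs Houston: 31–30
Austin vs Denver: 41–20
Austin vs Geneva: 42–19
Austin beats every other city.

Austin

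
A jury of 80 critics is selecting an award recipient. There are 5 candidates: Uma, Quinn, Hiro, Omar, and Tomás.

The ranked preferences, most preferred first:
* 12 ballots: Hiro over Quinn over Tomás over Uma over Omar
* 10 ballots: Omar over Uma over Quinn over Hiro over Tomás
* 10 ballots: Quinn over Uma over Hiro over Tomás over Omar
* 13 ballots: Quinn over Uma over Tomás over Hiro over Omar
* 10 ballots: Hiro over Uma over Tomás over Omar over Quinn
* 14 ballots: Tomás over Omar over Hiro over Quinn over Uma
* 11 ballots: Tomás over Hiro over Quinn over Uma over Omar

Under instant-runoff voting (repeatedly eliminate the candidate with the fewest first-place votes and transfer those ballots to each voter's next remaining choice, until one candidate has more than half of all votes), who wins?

Round 1: Uma 0, Quinn 23, Hiro 22, Omar 10, Tomás 25. Uma eliminated.
Round 2: Quinn 23, Hiro 22, Omar 10, Tomás 25. Omar eliminated.
Round 3: Quinn 33, Hiro 22, Tomás 25. Hiro eliminated.
Round 4: Quinn 45, Tomás 35. Quinn has a majority (≥41).

Quinn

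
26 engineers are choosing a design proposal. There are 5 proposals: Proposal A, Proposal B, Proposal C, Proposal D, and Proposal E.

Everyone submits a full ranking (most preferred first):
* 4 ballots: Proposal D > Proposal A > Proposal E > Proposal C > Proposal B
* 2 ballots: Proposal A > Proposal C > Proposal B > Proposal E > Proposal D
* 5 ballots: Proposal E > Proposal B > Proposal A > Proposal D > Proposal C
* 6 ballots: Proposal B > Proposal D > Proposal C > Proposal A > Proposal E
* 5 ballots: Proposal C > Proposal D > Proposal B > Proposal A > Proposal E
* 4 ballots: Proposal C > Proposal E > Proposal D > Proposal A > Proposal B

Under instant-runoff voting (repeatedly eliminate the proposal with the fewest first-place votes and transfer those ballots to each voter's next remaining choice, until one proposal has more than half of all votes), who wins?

Proposal C

Round 1: Proposal A 2, Proposal B 6, Proposal C 9, Proposal D 4, Proposal E 5. Proposal A eliminated.
Round 2: Proposal B 6, Proposal C 11, Proposal D 4, Proposal E 5. Proposal D eliminated.
Round 3: Proposal B 6, Proposal C 11, Proposal E 9. Proposal B eliminated.
Round 4: Proposal C 17, Proposal E 9. Proposal C has a majority (≥14).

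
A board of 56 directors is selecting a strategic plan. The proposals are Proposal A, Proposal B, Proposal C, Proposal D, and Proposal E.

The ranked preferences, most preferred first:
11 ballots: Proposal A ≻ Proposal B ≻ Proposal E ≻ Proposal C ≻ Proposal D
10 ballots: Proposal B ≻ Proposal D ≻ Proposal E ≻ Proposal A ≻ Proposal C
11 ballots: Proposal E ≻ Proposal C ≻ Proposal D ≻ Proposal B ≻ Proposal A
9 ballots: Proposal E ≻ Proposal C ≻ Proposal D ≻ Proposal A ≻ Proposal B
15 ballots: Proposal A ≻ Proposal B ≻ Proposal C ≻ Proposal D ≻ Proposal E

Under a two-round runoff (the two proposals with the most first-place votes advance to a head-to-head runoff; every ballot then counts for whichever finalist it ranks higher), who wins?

Round 1 first-place votes: Proposal A 26, Proposal B 10, Proposal C 0, Proposal D 0, Proposal E 20. Proposal A and Proposal E advance.
Runoff: Proposal A is ranked above Proposal E on 26 ballots, Proposal E above Proposal A on 30.

Proposal E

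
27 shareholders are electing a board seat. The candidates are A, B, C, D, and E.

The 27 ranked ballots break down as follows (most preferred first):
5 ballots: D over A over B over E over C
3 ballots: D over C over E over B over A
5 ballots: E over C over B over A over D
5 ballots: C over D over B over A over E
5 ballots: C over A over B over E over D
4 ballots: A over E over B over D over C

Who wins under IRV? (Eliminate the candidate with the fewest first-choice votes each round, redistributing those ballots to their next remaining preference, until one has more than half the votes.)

E

Round 1: A 4, B 0, C 10, D 8, E 5. B eliminated.
Round 2: A 4, C 10, D 8, E 5. A eliminated.
Round 3: C 10, D 8, E 9. D eliminated.
Round 4: C 13, E 14. E has a majority (≥14).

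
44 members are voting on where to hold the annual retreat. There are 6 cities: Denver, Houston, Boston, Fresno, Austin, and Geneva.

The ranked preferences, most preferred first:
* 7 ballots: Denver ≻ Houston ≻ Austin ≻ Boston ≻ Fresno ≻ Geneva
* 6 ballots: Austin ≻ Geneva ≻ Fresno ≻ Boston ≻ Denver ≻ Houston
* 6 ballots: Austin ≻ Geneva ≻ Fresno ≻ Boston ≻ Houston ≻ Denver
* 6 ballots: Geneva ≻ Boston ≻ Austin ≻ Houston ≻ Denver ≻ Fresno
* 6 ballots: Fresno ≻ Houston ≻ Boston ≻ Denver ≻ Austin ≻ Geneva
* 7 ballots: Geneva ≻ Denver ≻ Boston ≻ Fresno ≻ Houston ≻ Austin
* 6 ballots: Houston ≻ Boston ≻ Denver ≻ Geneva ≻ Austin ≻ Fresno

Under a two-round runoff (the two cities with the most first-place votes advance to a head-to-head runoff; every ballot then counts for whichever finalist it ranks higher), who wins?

Round 1 first-place votes: Denver 7, Houston 6, Boston 0, Fresno 6, Austin 12, Geneva 13. Geneva and Austin advance.
Runoff: Geneva is ranked above Austin on 19 ballots, Austin above Geneva on 25.

Austin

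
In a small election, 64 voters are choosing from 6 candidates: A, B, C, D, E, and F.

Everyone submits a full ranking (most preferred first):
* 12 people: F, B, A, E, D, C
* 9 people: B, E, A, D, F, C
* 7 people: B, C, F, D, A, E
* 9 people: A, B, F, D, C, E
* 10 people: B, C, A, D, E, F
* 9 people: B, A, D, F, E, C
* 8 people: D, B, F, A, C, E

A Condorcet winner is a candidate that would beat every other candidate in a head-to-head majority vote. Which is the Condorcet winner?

B

B vs A: 55–9
B vs C: 64–0
B vs D: 56–8
B vs E: 64–0
B vs F: 52–12
B beats every other candidate.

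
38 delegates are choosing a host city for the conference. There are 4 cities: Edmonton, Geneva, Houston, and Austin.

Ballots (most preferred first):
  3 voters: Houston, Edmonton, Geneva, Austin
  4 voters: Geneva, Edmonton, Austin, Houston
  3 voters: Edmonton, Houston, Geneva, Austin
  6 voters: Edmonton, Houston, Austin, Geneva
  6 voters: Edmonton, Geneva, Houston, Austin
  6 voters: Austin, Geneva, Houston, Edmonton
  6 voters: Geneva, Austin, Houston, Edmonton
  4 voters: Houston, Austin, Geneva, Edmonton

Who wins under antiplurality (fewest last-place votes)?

Houston

Last-place votes: Edmonton 16, Geneva 6, Houston 4, Austin 12.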